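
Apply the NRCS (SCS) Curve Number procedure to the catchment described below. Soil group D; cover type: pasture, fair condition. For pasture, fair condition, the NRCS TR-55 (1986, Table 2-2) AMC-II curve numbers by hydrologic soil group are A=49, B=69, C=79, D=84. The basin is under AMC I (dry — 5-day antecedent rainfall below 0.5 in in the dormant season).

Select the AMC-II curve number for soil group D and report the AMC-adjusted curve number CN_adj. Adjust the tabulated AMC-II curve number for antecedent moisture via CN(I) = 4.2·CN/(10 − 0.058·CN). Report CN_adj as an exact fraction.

CN_adj = 44100/641 ≈ 68.799

NRCS table: pasture, fair condition, soil group D → CN(II) = 84
Adjust CN=84 to AMC I: 4.2·84/(10 − 0.058·84) → (1764/5) ÷ (641/125) = 44100/641 ≈ 68.799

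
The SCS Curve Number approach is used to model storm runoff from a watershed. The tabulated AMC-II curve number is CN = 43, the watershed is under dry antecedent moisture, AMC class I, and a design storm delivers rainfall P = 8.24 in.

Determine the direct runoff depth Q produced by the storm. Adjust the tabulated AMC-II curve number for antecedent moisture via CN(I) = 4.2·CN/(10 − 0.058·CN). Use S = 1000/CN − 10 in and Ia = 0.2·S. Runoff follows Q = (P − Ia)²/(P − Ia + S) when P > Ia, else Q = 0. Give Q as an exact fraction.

Q = 105212018/948172575 in ≈ 0.111 in

Dry (AMC I): CN(I) = 4.2·43/(10 − 0.058·43) = (903/5)/(3753/500) = 30100/1251 ≈ 24.061
Max retention: S = 1000/(30100/1251) − 10 = 9500/301 in (≈ 31.561 in)
Ia = 0.2·(9500/301) = 1900/301 in ≈ 6.312 in
Excess rainfall: 8.240 − 6.312 = 1.928 in; P > Ia so Q > 0
Runoff Q = (P−Ia)²/(P−Ia+S) = (1.928)²/(1.928+31.561) = 105212018/948172575 ≈ 0.111 in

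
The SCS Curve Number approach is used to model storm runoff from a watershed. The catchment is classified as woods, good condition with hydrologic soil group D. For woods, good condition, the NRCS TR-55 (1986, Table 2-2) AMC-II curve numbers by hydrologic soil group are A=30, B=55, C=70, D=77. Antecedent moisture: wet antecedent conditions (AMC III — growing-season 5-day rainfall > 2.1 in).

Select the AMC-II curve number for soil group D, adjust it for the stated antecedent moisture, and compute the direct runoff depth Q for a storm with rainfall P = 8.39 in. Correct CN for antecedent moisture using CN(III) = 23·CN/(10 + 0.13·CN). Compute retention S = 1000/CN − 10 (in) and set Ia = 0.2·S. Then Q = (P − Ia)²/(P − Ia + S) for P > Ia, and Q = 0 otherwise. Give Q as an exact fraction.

Q = 3919135609/559043100 in ≈ 7.010 in

NRCS table: woods, good condition, soil group D → CN(II) = 77
Wet (AMC III): CN(III) = 23·77/(10 + 0.13·77) = 1771/(2001/100) = 7700/87 ≈ 88.506
Max retention: S = 1000/(7700/87) − 10 = 100/77 in (≈ 1.299 in)
Initial abstraction Ia = S/5 = (100/77)/5 = 20/77 ≈ 0.260 in
Excess rainfall: 8.390 − 0.260 = 8.130 in; P > Ia so Q > 0
Q = (62603/7700)²/((62603/7700) + 100/77) = (3919135609/59290000)/(72603/7700) = 3919135609/559043100 in ≈ 7.010 in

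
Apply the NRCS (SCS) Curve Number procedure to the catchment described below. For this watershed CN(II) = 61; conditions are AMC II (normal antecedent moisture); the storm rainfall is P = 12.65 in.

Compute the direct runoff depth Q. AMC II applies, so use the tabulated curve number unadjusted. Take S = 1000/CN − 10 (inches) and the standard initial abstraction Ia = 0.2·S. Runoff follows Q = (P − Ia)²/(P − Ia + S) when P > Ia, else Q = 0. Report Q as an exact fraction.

AMC II — tabulated CN = 61 applies directly.
Max retention: S = 1000/61 − 10 = 390/61 in (≈ 6.393 in)
Ia = 0.2S: 0.2·6.393 = 1.279 in (exactly 78/61)
P − Ia = 12.650 − 1.279 = 13873/1220 ≈ 11.371 in (> 0, runoff occurs)
Runoff Q = (P−Ia)²/(P−Ia+S) = (11.371)²/(11.371+6.393) = 192460129/26441060 ≈ 7.279 in

Q = 192460129/26441060 in ≈ 7.279 in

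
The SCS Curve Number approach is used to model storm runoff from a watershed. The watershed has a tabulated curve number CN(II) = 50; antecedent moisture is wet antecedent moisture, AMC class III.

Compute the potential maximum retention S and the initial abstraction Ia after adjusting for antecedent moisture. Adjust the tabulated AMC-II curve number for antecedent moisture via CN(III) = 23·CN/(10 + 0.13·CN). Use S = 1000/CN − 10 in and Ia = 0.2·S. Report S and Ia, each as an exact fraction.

Adjust CN=50 to AMC III: 23·50/(10 + 0.13·50) → 1150 ÷ (33/2) = 2300/33 ≈ 69.697
Retention S: 1000/CN − 10 with CN=69.697 → S = 100/23 ≈ 4.348 in
Ia = 0.2·(100/23) = 20/23 in ≈ 0.870 in

S = 100/23 in ≈ 4.348 in; Ia = 20/23 in ≈ 0.870 in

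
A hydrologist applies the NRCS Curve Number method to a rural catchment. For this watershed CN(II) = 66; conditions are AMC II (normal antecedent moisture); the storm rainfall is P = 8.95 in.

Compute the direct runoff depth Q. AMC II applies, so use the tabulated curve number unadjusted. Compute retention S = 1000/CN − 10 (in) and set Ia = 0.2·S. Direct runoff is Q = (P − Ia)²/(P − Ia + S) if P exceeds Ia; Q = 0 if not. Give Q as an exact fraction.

Q = 27321529/5693820 in ≈ 4.798 in

Average conditions: CN = 66 (no AMC adjustment).
Retention S: 1000/CN − 10 with CN=66.000 → S = 170/33 ≈ 5.152 in
Ia = 0.2S: 0.2·5.152 = 1.030 in (exactly 34/33)
Excess rainfall: 8.950 − 1.030 = 7.920 in; P > Ia so Q > 0
Q: (5227/660)² ÷ (8627/660) = 27321529/5693820 in (≈ 4.798 in)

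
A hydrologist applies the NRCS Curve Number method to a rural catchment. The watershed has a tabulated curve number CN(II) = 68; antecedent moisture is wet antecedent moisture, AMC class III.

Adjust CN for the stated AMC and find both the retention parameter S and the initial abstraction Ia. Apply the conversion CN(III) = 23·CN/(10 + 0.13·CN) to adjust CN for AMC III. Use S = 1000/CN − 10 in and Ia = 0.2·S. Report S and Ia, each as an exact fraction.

S = 800/391 in ≈ 2.046 in; Ia = 160/391 in ≈ 0.409 in

Wet (AMC III): CN(III) = 23·68/(10 + 0.13·68) = 1564/(471/25) = 39100/471 ≈ 83.015
S = 1000/(39100/471) − 10 = 800/391 in ≈ 2.046 in
Ia = 0.2S: 0.2·2.046 = 0.409 in (exactly 160/391)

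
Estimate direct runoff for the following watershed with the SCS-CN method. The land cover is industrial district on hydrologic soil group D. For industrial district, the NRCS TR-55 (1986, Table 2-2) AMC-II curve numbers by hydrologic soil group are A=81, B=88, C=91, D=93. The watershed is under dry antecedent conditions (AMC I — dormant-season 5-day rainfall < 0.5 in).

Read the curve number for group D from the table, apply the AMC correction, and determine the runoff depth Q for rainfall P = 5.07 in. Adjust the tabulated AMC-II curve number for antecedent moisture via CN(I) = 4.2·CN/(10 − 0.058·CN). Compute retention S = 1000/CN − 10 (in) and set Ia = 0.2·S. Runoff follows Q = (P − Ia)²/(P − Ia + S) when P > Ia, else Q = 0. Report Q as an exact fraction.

NRCS table: industrial district, soil group D → CN(II) = 93
Adjust CN=93 to AMC I: 4.2·93/(10 − 0.058·93) → (1953/5) ÷ (2303/500) = 27900/329 ≈ 84.802
Retention S: 1000/CN − 10 with CN=84.802 → S = 500/279 ≈ 1.792 in
Initial abstraction Ia = S/5 = (500/279)/5 = 100/279 ≈ 0.358 in
Excess rainfall: 5.070 − 0.358 = 4.712 in; P > Ia so Q > 0
Q: (131453/27900)² ÷ (181453/27900) = 17279891209/5062538700 in (≈ 3.413 in)

Q = 17279891209/5062538700 in ≈ 3.413 in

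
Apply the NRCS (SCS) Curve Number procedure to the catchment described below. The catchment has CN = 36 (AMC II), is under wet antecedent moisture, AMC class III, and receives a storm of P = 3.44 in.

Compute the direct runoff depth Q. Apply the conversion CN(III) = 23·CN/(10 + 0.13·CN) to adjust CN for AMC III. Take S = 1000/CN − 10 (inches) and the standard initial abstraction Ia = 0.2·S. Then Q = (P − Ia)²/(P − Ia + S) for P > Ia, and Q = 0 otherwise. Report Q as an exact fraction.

CN(III) from CN(II)=36: (23·36)/(10 + 0.13·36) = 20700/367 ≈ 56.403
Retention S: 1000/CN − 10 with CN=56.403 → S = 1600/207 ≈ 7.729 in
Ia = 0.2S: 0.2·7.729 = 1.546 in (exactly 320/207)
P − Ia = 3.440 − 1.546 = 9802/5175 ≈ 1.894 in (> 0, runoff occurs)
Q: (9802/5175)² ÷ (49802/5175) = 48039602/128862675 in (≈ 0.373 in)

Q = 48039602/128862675 in ≈ 0.373 in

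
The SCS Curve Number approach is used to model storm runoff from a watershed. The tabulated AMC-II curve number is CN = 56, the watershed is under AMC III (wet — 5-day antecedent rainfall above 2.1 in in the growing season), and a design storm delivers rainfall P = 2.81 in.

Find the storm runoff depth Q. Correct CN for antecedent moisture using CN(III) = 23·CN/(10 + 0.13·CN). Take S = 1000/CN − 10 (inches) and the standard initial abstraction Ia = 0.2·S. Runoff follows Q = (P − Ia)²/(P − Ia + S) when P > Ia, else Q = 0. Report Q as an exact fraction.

CN(III) from CN(II)=56: (23·56)/(10 + 0.13·56) = 4025/54 ≈ 74.537
Max retention: S = 1000/(4025/54) − 10 = 550/161 in (≈ 3.416 in)
Ia = 0.2S: 0.2·3.416 = 0.683 in (exactly 110/161)
P − Ia = 2.810 − 0.683 = 34241/16100 ≈ 2.127 in (> 0, runoff occurs)
Q: (34241/16100)² ÷ (89241/16100) = 1172446081/1436780100 in (≈ 0.816 in)

Q = 1172446081/1436780100 in ≈ 0.816 in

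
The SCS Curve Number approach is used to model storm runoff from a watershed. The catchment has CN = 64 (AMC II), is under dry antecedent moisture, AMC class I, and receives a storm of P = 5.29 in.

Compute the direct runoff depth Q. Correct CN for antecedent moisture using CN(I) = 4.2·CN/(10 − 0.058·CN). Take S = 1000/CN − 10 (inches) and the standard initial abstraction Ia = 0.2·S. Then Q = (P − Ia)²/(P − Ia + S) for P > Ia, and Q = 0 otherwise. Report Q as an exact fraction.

Q = 835396/1960525 in ≈ 0.426 in

CN(I) from CN(II)=64: (4.2·64)/(10 − 0.058·64) = 5600/131 ≈ 42.748
Max retention: S = 1000/(5600/131) − 10 = 375/28 in (≈ 13.393 in)
Initial abstraction Ia = S/5 = (375/28)/5 = 75/28 ≈ 2.679 in
P − Ia = 5.290 − 2.679 = 457/175 ≈ 2.611 in (> 0, runoff occurs)
Q: (457/175)² ÷ (11203/700) = 835396/1960525 in (≈ 0.426 in)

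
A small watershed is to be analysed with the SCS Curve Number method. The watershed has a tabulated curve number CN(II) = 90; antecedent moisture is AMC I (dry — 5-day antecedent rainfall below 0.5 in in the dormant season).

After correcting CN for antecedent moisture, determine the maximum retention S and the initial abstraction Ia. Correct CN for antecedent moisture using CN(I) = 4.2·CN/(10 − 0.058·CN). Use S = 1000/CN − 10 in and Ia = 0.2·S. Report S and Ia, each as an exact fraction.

CN(I) from CN(II)=90: (4.2·90)/(10 − 0.058·90) = 18900/239 ≈ 79.079
Retention S: 1000/CN − 10 with CN=79.079 → S = 500/189 ≈ 2.646 in
Initial abstraction Ia = S/5 = (500/189)/5 = 100/189 ≈ 0.529 in

S = 500/189 in ≈ 2.646 in; Ia = 100/189 in ≈ 0.529 in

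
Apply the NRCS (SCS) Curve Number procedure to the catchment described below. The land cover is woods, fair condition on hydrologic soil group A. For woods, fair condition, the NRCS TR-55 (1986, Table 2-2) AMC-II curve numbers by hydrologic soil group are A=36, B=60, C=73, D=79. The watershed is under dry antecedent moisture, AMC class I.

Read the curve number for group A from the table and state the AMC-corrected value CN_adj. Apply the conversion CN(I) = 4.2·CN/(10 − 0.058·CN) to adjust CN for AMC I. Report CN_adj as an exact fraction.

NRCS table: woods, fair condition, soil group A → CN(II) = 36
Dry (AMC I): CN(I) = 4.2·36/(10 − 0.058·36) = (756/5)/(989/125) = 18900/989 ≈ 19.110

CN_adj = 18900/989 ≈ 19.110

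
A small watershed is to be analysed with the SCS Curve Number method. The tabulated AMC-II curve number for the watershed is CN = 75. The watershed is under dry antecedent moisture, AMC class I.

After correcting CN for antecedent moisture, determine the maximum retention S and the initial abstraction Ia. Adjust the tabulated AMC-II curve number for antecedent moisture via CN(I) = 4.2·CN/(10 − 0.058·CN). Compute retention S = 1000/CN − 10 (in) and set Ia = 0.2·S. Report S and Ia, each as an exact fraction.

S = 500/63 in ≈ 7.937 in; Ia = 100/63 in ≈ 1.587 in

Adjust CN=75 to AMC I: 4.2·75/(10 − 0.058·75) → 315 ÷ (113/20) = 6300/113 ≈ 55.752
Retention S: 1000/CN − 10 with CN=55.752 → S = 500/63 ≈ 7.937 in
Ia = 0.2·(500/63) = 100/63 in ≈ 1.587 in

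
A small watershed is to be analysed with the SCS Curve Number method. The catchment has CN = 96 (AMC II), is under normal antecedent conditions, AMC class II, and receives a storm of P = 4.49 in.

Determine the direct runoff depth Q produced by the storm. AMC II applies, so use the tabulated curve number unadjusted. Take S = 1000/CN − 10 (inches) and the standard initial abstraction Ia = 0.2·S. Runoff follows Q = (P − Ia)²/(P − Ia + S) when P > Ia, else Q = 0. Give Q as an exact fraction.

CN(II) = 96; AMC II needs no correction.
Retention S: 1000/CN − 10 with CN=96.000 → S = 5/12 ≈ 0.417 in
Initial abstraction Ia = S/5 = (5/12)/5 = 1/12 ≈ 0.083 in
P − Ia = 4.490 − 0.083 = 661/150 ≈ 4.407 in (> 0, runoff occurs)
Q: (661/150)² ÷ (1447/300) = 436921/108525 in (≈ 4.026 in)

Q = 436921/108525 in ≈ 4.026 in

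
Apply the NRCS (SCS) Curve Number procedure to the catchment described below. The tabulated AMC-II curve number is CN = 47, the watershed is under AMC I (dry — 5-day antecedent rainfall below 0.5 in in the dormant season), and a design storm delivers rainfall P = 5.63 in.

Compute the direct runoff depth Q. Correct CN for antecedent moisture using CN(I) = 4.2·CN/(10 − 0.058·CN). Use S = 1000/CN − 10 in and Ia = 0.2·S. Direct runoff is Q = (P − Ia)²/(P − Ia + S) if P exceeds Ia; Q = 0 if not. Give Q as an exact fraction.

Adjust CN=47 to AMC I: 4.2·47/(10 − 0.058·47) → (987/5) ÷ (3637/500) = 98700/3637 ≈ 27.138
Max retention: S = 1000/(98700/3637) − 10 = 26500/987 in (≈ 26.849 in)
Initial abstraction Ia = S/5 = (26500/987)/5 = 5300/987 ≈ 5.370 in
Excess rainfall: 5.630 − 5.370 = 0.260 in; P > Ia so Q > 0
Q = (25681/98700)²/((25681/98700) + 26500/987) = (659513761/9741690000)/(2675681/98700) = 659513761/264089714700 in ≈ 0.002 in

Q = 659513761/264089714700 in ≈ 0.002 in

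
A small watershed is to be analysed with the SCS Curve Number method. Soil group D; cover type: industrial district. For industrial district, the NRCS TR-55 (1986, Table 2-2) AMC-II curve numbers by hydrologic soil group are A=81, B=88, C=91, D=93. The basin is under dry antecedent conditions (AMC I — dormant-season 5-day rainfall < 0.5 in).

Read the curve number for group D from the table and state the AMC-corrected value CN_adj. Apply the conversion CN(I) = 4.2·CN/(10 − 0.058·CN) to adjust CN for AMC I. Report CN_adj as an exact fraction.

NRCS table: industrial district, soil group D → CN(II) = 93
CN(I) from CN(II)=93: (4.2·93)/(10 − 0.058·93) = 27900/329 ≈ 84.802

CN_adj = 27900/329 ≈ 84.802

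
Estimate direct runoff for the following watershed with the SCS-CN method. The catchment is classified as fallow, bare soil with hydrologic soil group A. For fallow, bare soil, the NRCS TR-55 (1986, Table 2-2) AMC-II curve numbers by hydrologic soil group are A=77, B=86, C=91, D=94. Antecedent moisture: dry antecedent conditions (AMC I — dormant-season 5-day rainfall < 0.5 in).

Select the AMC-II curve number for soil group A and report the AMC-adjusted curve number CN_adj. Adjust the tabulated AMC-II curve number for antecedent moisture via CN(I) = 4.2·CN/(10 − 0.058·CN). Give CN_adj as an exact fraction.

CN_adj = 161700/2767 ≈ 58.439

NRCS table: fallow, bare soil, soil group A → CN(II) = 77
Dry (AMC I): CN(I) = 4.2·77/(10 − 0.058·77) = (1617/5)/(2767/500) = 161700/2767 ≈ 58.439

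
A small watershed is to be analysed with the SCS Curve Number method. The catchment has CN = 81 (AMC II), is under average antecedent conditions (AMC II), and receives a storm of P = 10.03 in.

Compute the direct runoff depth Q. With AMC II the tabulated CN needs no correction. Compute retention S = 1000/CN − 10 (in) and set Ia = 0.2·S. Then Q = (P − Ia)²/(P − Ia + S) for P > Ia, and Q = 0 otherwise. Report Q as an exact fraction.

Q = 5997418249/781188300 in ≈ 7.677 in

Average conditions: CN = 81 (no AMC adjustment).
Max retention: S = 1000/81 − 10 = 190/81 in (≈ 2.346 in)
Initial abstraction Ia = S/5 = (190/81)/5 = 38/81 ≈ 0.469 in
P − Ia = 10.030 − 0.469 = 77443/8100 ≈ 9.561 in (> 0, runoff occurs)
Q = (77443/8100)²/((77443/8100) + 190/81) = (5997418249/65610000)/(96443/8100) = 5997418249/781188300 in ≈ 7.677 in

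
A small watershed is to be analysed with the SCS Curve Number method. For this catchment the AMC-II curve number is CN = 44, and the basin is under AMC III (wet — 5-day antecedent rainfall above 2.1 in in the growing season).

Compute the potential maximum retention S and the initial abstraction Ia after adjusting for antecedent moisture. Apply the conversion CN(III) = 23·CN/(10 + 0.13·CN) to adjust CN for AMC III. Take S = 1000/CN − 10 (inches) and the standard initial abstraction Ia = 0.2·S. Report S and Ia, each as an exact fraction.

Adjust CN=44 to AMC III: 23·44/(10 + 0.13·44) → 1012 ÷ (393/25) = 25300/393 ≈ 64.377
S = 1000/(25300/393) − 10 = 1400/253 in ≈ 5.534 in
Ia = 0.2·(1400/253) = 280/253 in ≈ 1.107 in

S = 1400/253 in ≈ 5.534 in; Ia = 280/253 in ≈ 1.107 in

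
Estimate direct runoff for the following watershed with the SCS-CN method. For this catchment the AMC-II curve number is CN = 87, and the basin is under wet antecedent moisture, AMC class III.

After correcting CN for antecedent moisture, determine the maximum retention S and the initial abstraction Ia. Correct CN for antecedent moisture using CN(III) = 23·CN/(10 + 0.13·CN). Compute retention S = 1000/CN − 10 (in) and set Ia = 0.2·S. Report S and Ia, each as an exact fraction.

Adjust CN=87 to AMC III: 23·87/(10 + 0.13·87) → 2001 ÷ (2131/100) = 200100/2131 ≈ 93.900
Retention S: 1000/CN − 10 with CN=93.900 → S = 1300/2001 ≈ 0.650 in
Ia = 0.2S: 0.2·0.650 = 0.130 in (exactly 260/2001)

S = 1300/2001 in ≈ 0.650 in; Ia = 260/2001 in ≈ 0.130 in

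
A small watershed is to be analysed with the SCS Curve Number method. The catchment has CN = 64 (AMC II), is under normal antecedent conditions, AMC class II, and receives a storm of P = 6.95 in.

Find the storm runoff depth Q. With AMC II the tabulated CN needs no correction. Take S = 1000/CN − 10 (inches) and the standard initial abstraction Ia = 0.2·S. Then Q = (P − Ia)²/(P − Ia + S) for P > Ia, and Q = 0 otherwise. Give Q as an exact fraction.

Q = 54289/18320 in ≈ 2.963 in

AMC II — tabulated CN = 64 applies directly.
S = 1000/64 − 10 = 45/8 in ≈ 5.625 in
Ia = 0.2·(45/8) = 9/8 in ≈ 1.125 in
Since P=6.950 > Ia=1.125: effective rainfall P−Ia = 233/40 in
Q: (233/40)² ÷ (229/20) = 54289/18320 in (≈ 2.963 in)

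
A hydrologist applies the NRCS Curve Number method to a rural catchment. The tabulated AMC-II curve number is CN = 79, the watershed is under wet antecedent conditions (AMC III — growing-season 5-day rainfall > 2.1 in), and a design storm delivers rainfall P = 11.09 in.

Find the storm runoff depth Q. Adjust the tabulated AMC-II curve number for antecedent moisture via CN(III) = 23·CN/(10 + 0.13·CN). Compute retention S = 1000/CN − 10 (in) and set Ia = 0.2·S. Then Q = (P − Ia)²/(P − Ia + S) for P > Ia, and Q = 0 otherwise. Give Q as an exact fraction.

Q = 3892938140809/396660730100 in ≈ 9.814 in

Adjust CN=79 to AMC III: 23·79/(10 + 0.13·79) → 1817 ÷ (2027/100) = 181700/2027 ≈ 89.640
Max retention: S = 1000/(181700/2027) − 10 = 2100/1817 in (≈ 1.156 in)
Initial abstraction Ia = S/5 = (2100/1817)/5 = 420/1817 ≈ 0.231 in
Since P=11.090 > Ia=0.231: effective rainfall P−Ia = 1973053/181700 in
Q = (1973053/181700)²/((1973053/181700) + 2100/1817) = (3892938140809/33014890000)/(2183053/181700) = 3892938140809/396660730100 in ≈ 9.814 in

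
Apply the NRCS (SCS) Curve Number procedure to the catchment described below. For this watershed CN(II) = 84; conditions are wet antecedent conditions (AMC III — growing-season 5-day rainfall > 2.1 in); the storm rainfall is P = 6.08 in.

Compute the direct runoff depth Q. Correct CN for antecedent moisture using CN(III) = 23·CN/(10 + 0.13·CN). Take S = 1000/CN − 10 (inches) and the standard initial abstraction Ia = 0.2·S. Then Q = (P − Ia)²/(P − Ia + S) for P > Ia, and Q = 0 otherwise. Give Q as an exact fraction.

CN(III) from CN(II)=84: (23·84)/(10 + 0.13·84) = 48300/523 ≈ 92.352
Retention S: 1000/CN − 10 with CN=92.352 → S = 400/483 ≈ 0.828 in
Ia = 0.2·(400/483) = 80/483 in ≈ 0.166 in
P − Ia = 6.080 − 0.166 = 71416/12075 ≈ 5.914 in (> 0, runoff occurs)
Q = (71416/12075)²/((71416/12075) + 400/483) = (5100245056/145805625)/(81416/12075) = 637530632/122887275 in ≈ 5.188 in

Q = 637530632/122887275 in ≈ 5.188 in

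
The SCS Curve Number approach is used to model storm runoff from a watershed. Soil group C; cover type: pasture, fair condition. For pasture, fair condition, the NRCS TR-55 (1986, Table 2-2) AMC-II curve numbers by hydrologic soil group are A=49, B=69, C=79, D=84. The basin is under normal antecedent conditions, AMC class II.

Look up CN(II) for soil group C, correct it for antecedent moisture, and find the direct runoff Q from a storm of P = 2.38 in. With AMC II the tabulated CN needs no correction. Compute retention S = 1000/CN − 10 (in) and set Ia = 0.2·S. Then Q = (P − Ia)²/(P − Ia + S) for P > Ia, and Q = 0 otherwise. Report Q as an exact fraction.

NRCS table: pasture, fair condition, soil group C → CN(II) = 79
AMC II — tabulated CN = 79 applies directly.
S = 1000/79 − 10 = 210/79 in ≈ 2.658 in
Initial abstraction Ia = S/5 = (210/79)/5 = 42/79 ≈ 0.532 in
Excess rainfall: 2.380 − 0.532 = 1.848 in; P > Ia so Q > 0
Q: (7301/3950)² ÷ (17801/3950) = 7614943/10044850 in (≈ 0.758 in)

Q = 7614943/10044850 in ≈ 0.758 in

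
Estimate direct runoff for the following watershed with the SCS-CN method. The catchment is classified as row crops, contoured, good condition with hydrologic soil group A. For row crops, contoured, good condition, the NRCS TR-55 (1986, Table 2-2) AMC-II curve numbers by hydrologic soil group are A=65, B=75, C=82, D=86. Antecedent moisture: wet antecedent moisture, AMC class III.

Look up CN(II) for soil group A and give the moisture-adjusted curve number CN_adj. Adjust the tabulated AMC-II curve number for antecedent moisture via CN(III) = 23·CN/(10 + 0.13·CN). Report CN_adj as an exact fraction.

NRCS table: row crops, contoured, good condition, soil group A → CN(II) = 65
Adjust CN=65 to AMC III: 23·65/(10 + 0.13·65) → 1495 ÷ (369/20) = 29900/369 ≈ 81.030

CN_adj = 29900/369 ≈ 81.030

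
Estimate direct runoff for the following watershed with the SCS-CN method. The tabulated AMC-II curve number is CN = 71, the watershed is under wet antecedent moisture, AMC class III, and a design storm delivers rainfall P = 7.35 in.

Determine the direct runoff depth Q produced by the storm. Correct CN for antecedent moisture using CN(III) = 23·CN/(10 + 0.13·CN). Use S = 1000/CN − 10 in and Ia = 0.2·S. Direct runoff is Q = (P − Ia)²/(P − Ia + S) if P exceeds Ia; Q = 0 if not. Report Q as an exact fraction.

Adjust CN=71 to AMC III: 23·71/(10 + 0.13·71) → 1633 ÷ (1923/100) = 163300/1923 ≈ 84.919
Max retention: S = 1000/(163300/1923) − 10 = 2900/1633 in (≈ 1.776 in)
Ia = 0.2S: 0.2·1.776 = 0.355 in (exactly 580/1633)
Excess rainfall: 7.350 − 0.355 = 6.995 in; P > Ia so Q > 0
Runoff Q = (P−Ia)²/(P−Ia+S) = (6.995)²/(6.995+1.776) = 52189859401/9355489660 ≈ 5.579 in

Q = 52189859401/9355489660 in ≈ 5.579 in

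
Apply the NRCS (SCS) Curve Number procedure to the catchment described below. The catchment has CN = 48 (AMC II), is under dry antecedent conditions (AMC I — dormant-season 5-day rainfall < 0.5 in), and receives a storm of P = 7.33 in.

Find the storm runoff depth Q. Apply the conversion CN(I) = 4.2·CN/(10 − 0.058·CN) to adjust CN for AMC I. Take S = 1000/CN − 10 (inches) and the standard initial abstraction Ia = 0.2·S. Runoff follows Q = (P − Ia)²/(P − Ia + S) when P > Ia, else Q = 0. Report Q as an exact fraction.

CN(I) from CN(II)=48: (4.2·48)/(10 − 0.058·48) = 12600/451 ≈ 27.938
S = 1000/(12600/451) − 10 = 1625/63 in ≈ 25.794 in
Ia = 0.2·(1625/63) = 325/63 in ≈ 5.159 in
Excess rainfall: 7.330 − 5.159 = 2.171 in; P > Ia so Q > 0
Q = (13679/6300)²/((13679/6300) + 1625/63) = (187115041/39690000)/(176179/6300) = 187115041/1109927700 in ≈ 0.169 in

Q = 187115041/1109927700 in ≈ 0.169 in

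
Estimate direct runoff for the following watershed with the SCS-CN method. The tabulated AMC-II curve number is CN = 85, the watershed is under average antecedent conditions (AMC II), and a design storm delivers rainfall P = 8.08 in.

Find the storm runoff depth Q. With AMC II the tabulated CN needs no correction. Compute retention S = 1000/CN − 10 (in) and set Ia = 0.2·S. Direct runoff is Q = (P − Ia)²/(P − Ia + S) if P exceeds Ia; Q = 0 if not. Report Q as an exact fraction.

CN(II) = 85; AMC II needs no correction.
Retention S: 1000/CN − 10 with CN=85.000 → S = 30/17 ≈ 1.765 in
Ia = 0.2S: 0.2·1.765 = 0.353 in (exactly 6/17)
Since P=8.080 > Ia=0.353: effective rainfall P−Ia = 3284/425 in
Q: (3284/425)² ÷ (4034/425) = 5392328/857225 in (≈ 6.290 in)

Q = 5392328/857225 in ≈ 6.290 in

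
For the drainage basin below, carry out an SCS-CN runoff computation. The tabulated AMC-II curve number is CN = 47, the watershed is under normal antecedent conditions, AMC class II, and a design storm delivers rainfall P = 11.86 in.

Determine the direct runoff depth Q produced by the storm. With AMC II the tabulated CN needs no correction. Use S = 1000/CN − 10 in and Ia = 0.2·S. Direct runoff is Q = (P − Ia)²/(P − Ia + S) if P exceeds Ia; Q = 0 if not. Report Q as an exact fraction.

Average conditions: CN = 47 (no AMC adjustment).
Max retention: S = 1000/47 − 10 = 530/47 in (≈ 11.277 in)
Initial abstraction Ia = S/5 = (530/47)/5 = 106/47 ≈ 2.255 in
Since P=11.860 > Ia=2.255: effective rainfall P−Ia = 22571/2350 in
Q: (22571/2350)² ÷ (49071/2350) = 509450041/115316850 in (≈ 4.418 in)

Q = 509450041/115316850 in ≈ 4.418 in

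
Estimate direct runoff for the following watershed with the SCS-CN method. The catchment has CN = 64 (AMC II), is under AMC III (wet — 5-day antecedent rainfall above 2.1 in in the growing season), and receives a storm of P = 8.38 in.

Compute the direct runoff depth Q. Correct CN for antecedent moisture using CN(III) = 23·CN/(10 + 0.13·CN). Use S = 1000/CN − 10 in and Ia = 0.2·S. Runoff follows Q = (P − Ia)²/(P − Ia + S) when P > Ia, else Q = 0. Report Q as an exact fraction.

Adjust CN=64 to AMC III: 23·64/(10 + 0.13·64) → 1472 ÷ (458/25) = 18400/229 ≈ 80.349
Max retention: S = 1000/(18400/229) − 10 = 225/92 in (≈ 2.446 in)
Ia = 0.2·(225/92) = 45/92 in ≈ 0.489 in
P − Ia = 8.380 − 0.489 = 18149/2300 ≈ 7.891 in (> 0, runoff occurs)
Runoff Q = (P−Ia)²/(P−Ia+S) = (7.891)²/(7.891+2.446) = 329386201/54680200 ≈ 6.024 in

Q = 329386201/54680200 in ≈ 6.024 in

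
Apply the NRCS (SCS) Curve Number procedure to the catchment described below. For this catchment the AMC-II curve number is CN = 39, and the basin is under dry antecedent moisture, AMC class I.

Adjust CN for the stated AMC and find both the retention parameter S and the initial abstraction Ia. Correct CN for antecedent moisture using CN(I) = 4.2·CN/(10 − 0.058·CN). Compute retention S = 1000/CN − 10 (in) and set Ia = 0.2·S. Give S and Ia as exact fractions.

S = 30500/819 in ≈ 37.241 in; Ia = 6100/819 in ≈ 7.448 in

Dry (AMC I): CN(I) = 4.2·39/(10 − 0.058·39) = (819/5)/(3869/500) = 81900/3869 ≈ 21.168
Retention S: 1000/CN − 10 with CN=21.168 → S = 30500/819 ≈ 37.241 in
Initial abstraction Ia = S/5 = (30500/819)/5 = 6100/819 ≈ 7.448 in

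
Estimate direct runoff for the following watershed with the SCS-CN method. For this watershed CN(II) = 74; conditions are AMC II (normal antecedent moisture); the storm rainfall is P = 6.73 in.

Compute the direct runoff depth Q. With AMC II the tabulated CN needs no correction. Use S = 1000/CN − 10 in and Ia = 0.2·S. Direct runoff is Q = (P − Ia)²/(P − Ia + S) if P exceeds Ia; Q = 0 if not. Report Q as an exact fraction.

Q = 497334601/130613700 in ≈ 3.808 in

AMC II — tabulated CN = 74 applies directly.
Retention S: 1000/CN − 10 with CN=74.000 → S = 130/37 ≈ 3.514 in
Ia = 0.2·(130/37) = 26/37 in ≈ 0.703 in
P − Ia = 6.730 − 0.703 = 22301/3700 ≈ 6.027 in (> 0, runoff occurs)
Q = (22301/3700)²/((22301/3700) + 130/37) = (497334601/13690000)/(35301/3700) = 497334601/130613700 in ≈ 3.808 in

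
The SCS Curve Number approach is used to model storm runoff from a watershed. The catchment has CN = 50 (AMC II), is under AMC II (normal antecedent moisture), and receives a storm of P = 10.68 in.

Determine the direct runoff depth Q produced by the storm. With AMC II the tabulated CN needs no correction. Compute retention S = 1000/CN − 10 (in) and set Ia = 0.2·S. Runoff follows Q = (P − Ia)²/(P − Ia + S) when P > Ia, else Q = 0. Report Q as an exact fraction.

Q = 47089/11675 in ≈ 4.033 in

Average conditions: CN = 50 (no AMC adjustment).
Retention S: 1000/CN − 10 with CN=50.000 → S = 10 ≈ 10.000 in
Initial abstraction Ia = S/5 = 10/5 = 2 ≈ 2.000 in
Excess rainfall: 10.680 − 2.000 = 8.680 in; P > Ia so Q > 0
Q: (217/25)² ÷ (467/25) = 47089/11675 in (≈ 4.033 in)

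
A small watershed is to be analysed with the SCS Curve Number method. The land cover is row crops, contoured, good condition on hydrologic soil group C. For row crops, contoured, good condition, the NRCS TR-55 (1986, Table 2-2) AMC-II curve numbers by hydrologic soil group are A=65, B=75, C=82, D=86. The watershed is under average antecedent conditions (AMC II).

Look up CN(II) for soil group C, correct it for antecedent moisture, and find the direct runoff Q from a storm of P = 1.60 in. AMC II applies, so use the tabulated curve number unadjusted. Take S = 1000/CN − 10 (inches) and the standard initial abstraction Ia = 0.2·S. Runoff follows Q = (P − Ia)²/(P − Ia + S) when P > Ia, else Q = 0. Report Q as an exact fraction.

NRCS table: row crops, contoured, good condition, soil group C → CN(II) = 82
AMC II — tabulated CN = 82 applies directly.
Max retention: S = 1000/82 − 10 = 90/41 in (≈ 2.195 in)
Ia = 0.2·(90/41) = 18/41 in ≈ 0.439 in
Since P=1.600 > Ia=0.439: effective rainfall P−Ia = 238/205 in
Q: (238/205)² ÷ (688/205) = 14161/35260 in (≈ 0.402 in)

Q = 14161/35260 in ≈ 0.402 in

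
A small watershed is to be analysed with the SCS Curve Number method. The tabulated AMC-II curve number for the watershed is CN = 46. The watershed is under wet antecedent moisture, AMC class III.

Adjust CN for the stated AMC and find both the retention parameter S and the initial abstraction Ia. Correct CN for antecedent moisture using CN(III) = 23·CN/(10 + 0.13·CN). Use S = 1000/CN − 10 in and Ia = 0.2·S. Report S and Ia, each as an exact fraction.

Adjust CN=46 to AMC III: 23·46/(10 + 0.13·46) → 1058 ÷ (799/50) = 52900/799 ≈ 66.208
Max retention: S = 1000/(52900/799) − 10 = 2700/529 in (≈ 5.104 in)
Ia = 0.2S: 0.2·5.104 = 1.021 in (exactly 540/529)

S = 2700/529 in ≈ 5.104 in; Ia = 540/529 in ≈ 1.021 in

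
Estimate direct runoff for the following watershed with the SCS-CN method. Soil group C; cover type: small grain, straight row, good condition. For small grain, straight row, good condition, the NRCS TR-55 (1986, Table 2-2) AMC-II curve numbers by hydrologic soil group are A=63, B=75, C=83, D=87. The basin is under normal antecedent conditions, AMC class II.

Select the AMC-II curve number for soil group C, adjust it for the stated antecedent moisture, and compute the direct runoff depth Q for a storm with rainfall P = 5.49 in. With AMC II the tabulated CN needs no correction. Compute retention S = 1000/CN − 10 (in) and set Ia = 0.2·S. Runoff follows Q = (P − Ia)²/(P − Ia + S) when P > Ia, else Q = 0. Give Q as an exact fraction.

NRCS table: small grain, straight row, good condition, soil group C → CN(II) = 83
CN(II) = 83; AMC II needs no correction.
S = 1000/83 − 10 = 170/83 in ≈ 2.048 in
Ia = 0.2·(170/83) = 34/83 in ≈ 0.410 in
Since P=5.490 > Ia=0.410: effective rainfall P−Ia = 42167/8300 in
Q: (42167/8300)² ÷ (59167/8300) = 1778055889/491086100 in (≈ 3.621 in)

Q = 1778055889/491086100 in ≈ 3.621 in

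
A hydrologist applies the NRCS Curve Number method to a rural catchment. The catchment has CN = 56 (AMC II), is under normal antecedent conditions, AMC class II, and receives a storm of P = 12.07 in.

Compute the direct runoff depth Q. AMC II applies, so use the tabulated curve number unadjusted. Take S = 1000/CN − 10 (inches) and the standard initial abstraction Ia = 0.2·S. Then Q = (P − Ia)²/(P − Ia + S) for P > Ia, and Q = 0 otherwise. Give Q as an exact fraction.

CN(II) = 56; AMC II needs no correction.
Max retention: S = 1000/56 − 10 = 55/7 in (≈ 7.857 in)
Initial abstraction Ia = S/5 = (55/7)/5 = 11/7 ≈ 1.571 in
P − Ia = 12.070 − 1.571 = 7349/700 ≈ 10.499 in (> 0, runoff occurs)
Q = (7349/700)²/((7349/700) + 55/7) = (54007801/490000)/(12849/700) = 54007801/8994300 in ≈ 6.005 in

Q = 54007801/8994300 in ≈ 6.005 in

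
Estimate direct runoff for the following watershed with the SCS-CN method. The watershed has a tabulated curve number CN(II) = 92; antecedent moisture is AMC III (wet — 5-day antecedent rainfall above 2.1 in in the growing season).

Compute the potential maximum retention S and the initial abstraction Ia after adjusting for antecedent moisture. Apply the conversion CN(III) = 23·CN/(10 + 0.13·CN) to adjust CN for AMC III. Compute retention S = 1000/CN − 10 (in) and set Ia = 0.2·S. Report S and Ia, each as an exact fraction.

S = 200/529 in ≈ 0.378 in; Ia = 40/529 in ≈ 0.076 in

Wet (AMC III): CN(III) = 23·92/(10 + 0.13·92) = 2116/(549/25) = 52900/549 ≈ 96.357
Retention S: 1000/CN − 10 with CN=96.357 → S = 200/529 ≈ 0.378 in
Initial abstraction Ia = S/5 = (200/529)/5 = 40/529 ≈ 0.076 in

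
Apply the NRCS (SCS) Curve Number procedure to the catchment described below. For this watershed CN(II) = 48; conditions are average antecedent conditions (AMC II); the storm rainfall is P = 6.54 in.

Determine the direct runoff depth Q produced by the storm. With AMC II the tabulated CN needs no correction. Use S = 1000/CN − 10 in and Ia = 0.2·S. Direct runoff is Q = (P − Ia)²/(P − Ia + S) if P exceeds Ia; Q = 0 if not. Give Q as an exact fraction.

Q = 215168/171075 in ≈ 1.258 in

Average conditions: CN = 48 (no AMC adjustment).
S = 1000/48 − 10 = 65/6 in ≈ 10.833 in
Ia = 0.2S: 0.2·10.833 = 2.167 in (exactly 13/6)
Since P=6.540 > Ia=2.167: effective rainfall P−Ia = 328/75 in
Runoff Q = (P−Ia)²/(P−Ia+S) = (4.373)²/(4.373+10.833) = 215168/171075 ≈ 1.258 in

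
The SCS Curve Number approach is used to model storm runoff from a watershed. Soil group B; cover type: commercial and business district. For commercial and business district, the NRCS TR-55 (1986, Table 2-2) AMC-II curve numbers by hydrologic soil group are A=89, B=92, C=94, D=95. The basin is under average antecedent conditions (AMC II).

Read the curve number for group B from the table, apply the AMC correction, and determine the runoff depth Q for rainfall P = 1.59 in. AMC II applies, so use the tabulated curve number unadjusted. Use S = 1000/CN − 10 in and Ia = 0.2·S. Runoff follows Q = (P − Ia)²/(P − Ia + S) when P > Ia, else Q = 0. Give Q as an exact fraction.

Q = 10608049/12091100 in ≈ 0.877 in

NRCS table: commercial and business district, soil group B → CN(II) = 92
AMC II — tabulated CN = 92 applies directly.
Max retention: S = 1000/92 − 10 = 20/23 in (≈ 0.870 in)
Ia = 0.2S: 0.2·0.870 = 0.174 in (exactly 4/23)
P − Ia = 1.590 − 0.174 = 3257/2300 ≈ 1.416 in (> 0, runoff occurs)
Q = (3257/2300)²/((3257/2300) + 20/23) = (10608049/5290000)/(5257/2300) = 10608049/12091100 in ≈ 0.877 in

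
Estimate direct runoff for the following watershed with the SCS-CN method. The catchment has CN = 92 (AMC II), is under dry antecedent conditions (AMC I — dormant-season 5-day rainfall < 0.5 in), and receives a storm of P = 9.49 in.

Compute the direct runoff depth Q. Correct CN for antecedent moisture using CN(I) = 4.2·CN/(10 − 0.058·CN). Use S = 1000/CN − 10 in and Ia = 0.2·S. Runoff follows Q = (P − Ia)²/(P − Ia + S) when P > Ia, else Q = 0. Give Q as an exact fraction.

Q = 192165626689/26003126100 in ≈ 7.390 in

Dry (AMC I): CN(I) = 4.2·92/(10 − 0.058·92) = (1932/5)/(583/125) = 48300/583 ≈ 82.847
S = 1000/(48300/583) − 10 = 1000/483 in ≈ 2.070 in
Ia = 0.2S: 0.2·2.070 = 0.414 in (exactly 200/483)
Excess rainfall: 9.490 − 0.414 = 9.076 in; P > Ia so Q > 0
Q: (438367/48300)² ÷ (538367/48300) = 192165626689/26003126100 in (≈ 7.390 in)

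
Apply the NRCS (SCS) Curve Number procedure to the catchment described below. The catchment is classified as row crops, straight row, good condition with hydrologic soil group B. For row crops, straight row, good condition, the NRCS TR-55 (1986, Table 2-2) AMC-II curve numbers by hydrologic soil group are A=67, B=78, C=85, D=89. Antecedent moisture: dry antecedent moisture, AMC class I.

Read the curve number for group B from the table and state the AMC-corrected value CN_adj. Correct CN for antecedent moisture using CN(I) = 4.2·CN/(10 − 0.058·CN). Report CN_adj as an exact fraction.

NRCS table: row crops, straight row, good condition, soil group B → CN(II) = 78
Adjust CN=78 to AMC I: 4.2·78/(10 − 0.058·78) → (1638/5) ÷ (1369/250) = 81900/1369 ≈ 59.825

CN_adj = 81900/1369 ≈ 59.825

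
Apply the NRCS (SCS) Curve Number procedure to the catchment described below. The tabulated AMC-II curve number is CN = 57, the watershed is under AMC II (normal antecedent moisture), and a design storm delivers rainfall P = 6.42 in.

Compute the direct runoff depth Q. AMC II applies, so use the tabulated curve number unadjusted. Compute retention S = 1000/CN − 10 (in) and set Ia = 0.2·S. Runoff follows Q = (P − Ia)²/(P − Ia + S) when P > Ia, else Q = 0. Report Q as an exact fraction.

Q = 195916009/101166450 in ≈ 1.937 in

CN(II) = 57; AMC II needs no correction.
Max retention: S = 1000/57 − 10 = 430/57 in (≈ 7.544 in)
Initial abstraction Ia = S/5 = (430/57)/5 = 86/57 ≈ 1.509 in
Excess rainfall: 6.420 − 1.509 = 4.911 in; P > Ia so Q > 0
Q = (13997/2850)²/((13997/2850) + 430/57) = (195916009/8122500)/(35497/2850) = 195916009/101166450 in ≈ 1.937 in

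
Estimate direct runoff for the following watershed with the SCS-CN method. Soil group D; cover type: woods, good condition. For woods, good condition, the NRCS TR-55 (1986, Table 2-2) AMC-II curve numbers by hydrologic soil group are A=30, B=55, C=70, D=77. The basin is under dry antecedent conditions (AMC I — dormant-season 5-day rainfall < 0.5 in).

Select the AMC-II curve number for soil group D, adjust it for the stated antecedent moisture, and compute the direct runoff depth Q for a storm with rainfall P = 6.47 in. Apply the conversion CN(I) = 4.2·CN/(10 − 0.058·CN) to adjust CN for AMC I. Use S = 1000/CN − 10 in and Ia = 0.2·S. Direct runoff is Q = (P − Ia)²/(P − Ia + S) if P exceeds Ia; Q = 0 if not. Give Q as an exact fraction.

Q = 666180807601/317934378300 in ≈ 2.095 in

NRCS table: woods, good condition, soil group D → CN(II) = 77
CN(I) from CN(II)=77: (4.2·77)/(10 − 0.058·77) = 161700/2767 ≈ 58.439
Retention S: 1000/CN − 10 with CN=58.439 → S = 11500/1617 ≈ 7.112 in
Ia = 0.2·(11500/1617) = 2300/1617 in ≈ 1.422 in
Since P=6.470 > Ia=1.422: effective rainfall P−Ia = 816199/161700 in
Q: (816199/161700)² ÷ (1966199/161700) = 666180807601/317934378300 in (≈ 2.095 in)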